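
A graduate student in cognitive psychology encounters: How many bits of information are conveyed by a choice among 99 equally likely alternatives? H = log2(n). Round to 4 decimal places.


H = log2(n)
H = log2(99)
= 6.6294


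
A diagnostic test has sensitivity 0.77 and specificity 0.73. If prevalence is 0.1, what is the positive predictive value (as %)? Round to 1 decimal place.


PPV = (sens * prev) / (sens * prev + (1-spec) * (1-prev))
Numerator = 0.77 * 0.1 = 0.077
P(positive and no disease) = (1 - spec) * (1 - prev) = (1 - 0.73) * (1 - 0.1) = 0.243
Denominator = 0.077 + 0.243 = 0.32
PPV = 0.077 / 0.32 = 0.240625
As percentage = 24.1


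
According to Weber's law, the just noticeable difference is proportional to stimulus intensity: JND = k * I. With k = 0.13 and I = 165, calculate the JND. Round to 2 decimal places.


JND = k * I
JND = 0.13 * 165
= 21.45


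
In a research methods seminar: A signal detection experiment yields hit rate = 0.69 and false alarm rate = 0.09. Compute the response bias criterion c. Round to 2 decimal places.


c = -0.5 * (z(HR) + z(FAR))
z(0.69) = 0.4959
z(0.09) = -1.3408
c = -0.5 * (0.4959 + -1.3408)
= -0.5 * -0.8449
= 0.42


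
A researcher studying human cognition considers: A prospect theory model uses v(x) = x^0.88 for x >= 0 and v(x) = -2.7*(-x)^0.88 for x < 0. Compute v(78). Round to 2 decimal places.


Since x = 78 >= 0, use v(x) = x^0.88
78^0.88 = 46.2427
v(78) = 46.24


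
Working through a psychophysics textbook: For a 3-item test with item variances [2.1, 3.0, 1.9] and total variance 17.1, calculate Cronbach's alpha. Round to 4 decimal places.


alpha = (k/(k-1)) * (1 - sum(s_i^2)/s_total^2)
sum(item variances) = 7.0
k/(k-1) = 3/2 = 1.5
1 - 7.0/17.1 = 1 - 0.409357 = 0.590643
alpha = 1.5 * 0.590643
= 0.8860


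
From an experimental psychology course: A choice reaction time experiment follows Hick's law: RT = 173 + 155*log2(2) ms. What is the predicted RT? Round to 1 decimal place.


RT = 173 + 155 * log2(2)
log2(2) = 1.0
RT = 173 + 155 * 1.0
= 173 + 155.0
= 328.0 ms


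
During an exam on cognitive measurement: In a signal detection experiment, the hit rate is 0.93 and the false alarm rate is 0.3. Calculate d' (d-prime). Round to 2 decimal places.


d' = z(HR) - z(FAR)
z(0.93) = 1.4758
z(0.3) = -0.5244
d' = 1.4758 - -0.5244
= 2.00


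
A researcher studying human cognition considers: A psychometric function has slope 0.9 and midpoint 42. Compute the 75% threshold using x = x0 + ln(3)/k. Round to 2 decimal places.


At P = 0.75: 0.75 = 1/(1 + e^(-k*(x-x0)))
Solving: e^(-k*(x-x0)) = 1/3
x = x0 + ln(3)/k
ln(3) = 1.0986
x = 42 + 1.0986/0.9
= 42 + 1.2207
= 43.22


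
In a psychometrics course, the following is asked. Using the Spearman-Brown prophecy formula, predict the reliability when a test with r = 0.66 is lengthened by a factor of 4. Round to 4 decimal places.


r_new = n*r / (1 + (n-1)*r)
Numerator = 4 * 0.66 = 2.64
Denominator = 1 + 3 * 0.66 = 2.98
r_new = 2.64 / 2.98
= 0.8859


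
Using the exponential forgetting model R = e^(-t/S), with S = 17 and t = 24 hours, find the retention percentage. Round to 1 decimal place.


R = e^(-t/S)
-t/S = -24/17 = -1.411765
R = e^(-1.411765) = 0.243713
Percentage = 0.243713 * 100
= 24.4


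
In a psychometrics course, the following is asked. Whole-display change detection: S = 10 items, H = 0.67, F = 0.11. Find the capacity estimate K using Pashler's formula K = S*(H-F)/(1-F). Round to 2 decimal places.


K = S * (H - F) / (1 - F)
H - F = 0.56
1 - F = 0.89
K = 10 * 0.56 / 0.89
= 6.29


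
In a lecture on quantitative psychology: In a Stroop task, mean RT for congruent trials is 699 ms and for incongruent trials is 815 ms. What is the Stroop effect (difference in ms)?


Stroop effect = RT(incongruent) - RT(congruent)
= 815 - 699
= 116 ms


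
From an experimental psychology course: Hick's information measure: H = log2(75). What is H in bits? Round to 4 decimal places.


H = log2(n)
H = log2(75)
= 6.2288


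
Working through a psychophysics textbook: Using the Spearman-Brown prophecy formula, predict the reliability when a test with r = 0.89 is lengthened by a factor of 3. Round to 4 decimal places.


r_new = n*r / (1 + (n-1)*r)
Numerator = 3 * 0.89 = 2.67
Denominator = 1 + 2 * 0.89 = 2.78
r_new = 2.67 / 2.78
= 0.9604


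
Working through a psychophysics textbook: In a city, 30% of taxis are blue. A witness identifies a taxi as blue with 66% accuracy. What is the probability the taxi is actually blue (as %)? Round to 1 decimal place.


P(blue | says blue) = P(says blue | blue)*P(blue) / [P(says blue | blue)*P(blue) + P(says blue | not blue)*P(not blue)]
Numerator = 0.66 * 0.3 = 0.198
False identification = 0.34 * 0.7 = 0.238
P = 0.198 / (0.198 + 0.238)
= 0.198 / 0.436
As percentage = 45.4


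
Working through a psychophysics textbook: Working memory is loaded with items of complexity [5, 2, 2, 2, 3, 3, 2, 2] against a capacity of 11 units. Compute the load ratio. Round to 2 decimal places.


Total complexity = 5 + 2 + 2 + 2 + 3 + 3 + 2 + 2 = 21
Load = total / capacity = 21 / 11
= 1.91


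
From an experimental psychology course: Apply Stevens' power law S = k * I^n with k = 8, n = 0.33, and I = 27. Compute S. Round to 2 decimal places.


S = 8 * 27^0.33
27^0.33 = 2.9672
S = 8 * 2.9672
= 23.74


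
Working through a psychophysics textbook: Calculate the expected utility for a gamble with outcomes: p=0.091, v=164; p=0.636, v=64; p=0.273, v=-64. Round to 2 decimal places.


EU = sum(p_i * v_i)
0.091 * 164 = 14.924
0.636 * 64 = 40.704
0.273 * -64 = -17.472
EU = 14.924 + 40.704 + -17.472
= 38.16


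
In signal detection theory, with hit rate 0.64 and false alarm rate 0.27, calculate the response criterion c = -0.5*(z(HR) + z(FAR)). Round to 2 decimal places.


c = -0.5 * (z(HR) + z(FAR))
z(0.64) = 0.3585
z(0.27) = -0.6128
c = -0.5 * (0.3585 + -0.6128)
= -0.5 * -0.2543
= 0.13


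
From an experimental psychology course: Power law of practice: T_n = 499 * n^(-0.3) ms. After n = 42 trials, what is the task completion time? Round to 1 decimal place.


T_n = 499 * 42^(-0.3)
42^(-0.3) = 0.325856
T_n = 499 * 0.325856
= 162.6 ms


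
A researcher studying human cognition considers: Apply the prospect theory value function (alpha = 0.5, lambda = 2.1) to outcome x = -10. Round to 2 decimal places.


Since x = -10 < 0, use v(x) = -lambda*(-x)^alpha
(-x) = 10
10^0.5 = 3.1623
v(-10) = -2.1 * 3.1623
= -6.64


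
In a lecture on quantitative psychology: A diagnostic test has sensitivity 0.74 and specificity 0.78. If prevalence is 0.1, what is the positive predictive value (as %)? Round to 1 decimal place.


PPV = (sens * prev) / (sens * prev + (1-spec) * (1-prev))
Numerator = 0.74 * 0.1 = 0.074
P(positive and no disease) = (1 - spec) * (1 - prev) = (1 - 0.78) * (1 - 0.1) = 0.198
Denominator = 0.074 + 0.198 = 0.272
PPV = 0.074 / 0.272 = 0.272059
As percentage = 27.2


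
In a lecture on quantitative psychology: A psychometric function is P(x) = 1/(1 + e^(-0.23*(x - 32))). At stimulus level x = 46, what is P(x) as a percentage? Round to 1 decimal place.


P(x) = 1/(1 + e^(-0.23*(46 - 32)))
Exponent = -0.23 * 14 = -3.22
e^(-3.22) = 0.039955
P = 1/(1 + 0.039955) = 0.96158
Percentage = 96.2


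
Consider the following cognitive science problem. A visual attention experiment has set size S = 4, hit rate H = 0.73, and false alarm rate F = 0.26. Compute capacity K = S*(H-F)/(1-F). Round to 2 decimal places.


K = S * (H - F) / (1 - F)
H - F = 0.47
1 - F = 0.74
K = 4 * 0.47 / 0.74
= 2.54


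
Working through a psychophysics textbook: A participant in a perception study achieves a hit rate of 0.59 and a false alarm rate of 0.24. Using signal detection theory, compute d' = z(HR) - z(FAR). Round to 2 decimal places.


d' = z(HR) - z(FAR)
z(0.59) = 0.2275
z(0.24) = -0.7063
d' = 0.2275 - -0.7063
= 0.93


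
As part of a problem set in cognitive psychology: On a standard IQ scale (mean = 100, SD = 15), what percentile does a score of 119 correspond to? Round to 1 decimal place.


z = (IQ - mean) / SD
z = (119 - 100) / 15 = 1.2667
Percentile = Phi(1.2667) * 100
Phi(1.2667) = 0.897369
= 89.7


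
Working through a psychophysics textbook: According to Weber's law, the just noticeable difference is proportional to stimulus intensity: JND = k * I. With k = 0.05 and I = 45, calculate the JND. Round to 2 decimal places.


JND = k * I
JND = 0.05 * 45
= 2.25


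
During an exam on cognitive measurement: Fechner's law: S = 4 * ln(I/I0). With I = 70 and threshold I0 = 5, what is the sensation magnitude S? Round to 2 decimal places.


S = 4 * ln(70/5)
I/I0 = 14.0
ln(14.0) = 2.6391
S = 4 * 2.6391
= 10.56


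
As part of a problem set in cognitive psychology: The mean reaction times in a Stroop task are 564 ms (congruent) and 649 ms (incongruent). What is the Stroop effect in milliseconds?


Stroop effect = RT(incongruent) - RT(congruent)
= 649 - 564
= 85 ms


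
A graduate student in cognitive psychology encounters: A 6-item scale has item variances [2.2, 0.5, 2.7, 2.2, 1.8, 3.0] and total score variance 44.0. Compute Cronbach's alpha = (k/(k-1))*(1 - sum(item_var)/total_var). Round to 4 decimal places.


alpha = (k/(k-1)) * (1 - sum(s_i^2)/s_total^2)
sum(item variances) = 12.4
k/(k-1) = 6/5 = 1.2
1 - 12.4/44.0 = 1 - 0.281818 = 0.718182
alpha = 1.2 * 0.718182
= 0.8618


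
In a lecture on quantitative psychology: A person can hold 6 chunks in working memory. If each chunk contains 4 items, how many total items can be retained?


Total items = chunks * items_per_chunk
= 6 * 4
= 24


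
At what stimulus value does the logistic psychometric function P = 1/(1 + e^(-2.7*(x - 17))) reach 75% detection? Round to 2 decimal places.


At P = 0.75: 0.75 = 1/(1 + e^(-k*(x-x0)))
Solving: e^(-k*(x-x0)) = 1/3
x = x0 + ln(3)/k
ln(3) = 1.0986
x = 17 + 1.0986/2.7
= 17 + 0.4069
= 17.41


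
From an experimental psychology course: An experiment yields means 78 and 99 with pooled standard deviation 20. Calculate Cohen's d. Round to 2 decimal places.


Cohen's d = (M1 - M2) / S_pooled
= (78 - 99) / 20
= -21 / 20
= -1.05


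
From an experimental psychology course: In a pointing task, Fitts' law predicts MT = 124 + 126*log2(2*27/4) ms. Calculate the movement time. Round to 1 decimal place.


MT = 124 + 126 * log2(2*27/4)
2D/W = 13.5
log2(13.5) = 3.7549
MT = 124 + 126 * 3.7549
= 597.1 ms


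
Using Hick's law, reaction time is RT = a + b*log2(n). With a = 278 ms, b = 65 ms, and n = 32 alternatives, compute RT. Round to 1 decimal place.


RT = 278 + 65 * log2(32)
log2(32) = 5.0
RT = 278 + 65 * 5.0
= 278 + 325.0
= 603.0 ms


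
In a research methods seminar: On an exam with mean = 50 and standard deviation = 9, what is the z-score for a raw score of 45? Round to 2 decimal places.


z = (X - mu) / sigma
= (45 - 50) / 9
= -5 / 9
= -0.56


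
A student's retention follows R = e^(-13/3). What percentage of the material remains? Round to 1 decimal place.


R = e^(-t/S)
-t/S = -13/3 = -4.333333
R = e^(-4.333333) = 0.013124
Percentage = 0.013124 * 100
= 1.3


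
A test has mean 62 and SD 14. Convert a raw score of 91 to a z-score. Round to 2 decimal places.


z = (X - mu) / sigma
= (91 - 62) / 14
= 29 / 14
= 2.07


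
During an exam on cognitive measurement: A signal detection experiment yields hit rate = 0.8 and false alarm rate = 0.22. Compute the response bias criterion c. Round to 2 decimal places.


c = -0.5 * (z(HR) + z(FAR))
z(0.8) = 0.8416
z(0.22) = -0.7722
c = -0.5 * (0.8416 + -0.7722)
= -0.5 * 0.0694
= -0.03


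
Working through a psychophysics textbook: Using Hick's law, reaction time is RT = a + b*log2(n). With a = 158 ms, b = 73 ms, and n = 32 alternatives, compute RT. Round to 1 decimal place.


RT = 158 + 73 * log2(32)
log2(32) = 5.0
RT = 158 + 73 * 5.0
= 158 + 365.0
= 523.0 ms


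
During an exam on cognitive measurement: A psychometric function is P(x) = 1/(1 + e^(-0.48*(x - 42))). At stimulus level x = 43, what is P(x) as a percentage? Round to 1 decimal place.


P(x) = 1/(1 + e^(-0.48*(43 - 42)))
Exponent = -0.48 * 1 = -0.48
e^(-0.48) = 0.618783
P = 1/(1 + 0.618783) = 0.617748
Percentage = 61.8


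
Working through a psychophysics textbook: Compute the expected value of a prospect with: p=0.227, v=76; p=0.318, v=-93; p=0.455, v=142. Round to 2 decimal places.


EU = sum(p_i * v_i)
0.227 * 76 = 17.252
0.318 * -93 = -29.574
0.455 * 142 = 64.61
EU = 17.252 + -29.574 + 64.61
= 52.29


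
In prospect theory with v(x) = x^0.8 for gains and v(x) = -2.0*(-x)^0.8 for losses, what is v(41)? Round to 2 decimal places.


Since x = 41 >= 0, use v(x) = x^0.8
41^0.8 = 19.5086
v(41) = 19.51


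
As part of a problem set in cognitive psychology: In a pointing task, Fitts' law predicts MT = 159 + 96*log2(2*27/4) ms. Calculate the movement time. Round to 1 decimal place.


MT = 159 + 96 * log2(2*27/4)
2D/W = 13.5
log2(13.5) = 3.7549
MT = 159 + 96 * 3.7549
= 519.5 ms


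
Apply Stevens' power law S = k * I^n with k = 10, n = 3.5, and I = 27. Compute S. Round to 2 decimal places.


S = 10 * 27^3.5
27^3.5 = 102275.8681
S = 10 * 102275.8681
= 1022758.68


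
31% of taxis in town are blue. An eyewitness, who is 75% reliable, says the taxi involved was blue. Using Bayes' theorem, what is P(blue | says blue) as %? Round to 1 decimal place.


P(blue | says blue) = P(says blue | blue)*P(blue) / [P(says blue | blue)*P(blue) + P(says blue | not blue)*P(not blue)]
Numerator = 0.75 * 0.31 = 0.2325
False identification = 0.25 * 0.69 = 0.1725
P = 0.2325 / (0.2325 + 0.1725)
= 0.2325 / 0.405
As percentage = 57.4


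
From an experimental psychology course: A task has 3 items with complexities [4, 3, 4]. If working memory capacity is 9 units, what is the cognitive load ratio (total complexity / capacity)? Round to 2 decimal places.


Total complexity = 4 + 3 + 4 = 11
Load = total / capacity = 11 / 9
= 1.22


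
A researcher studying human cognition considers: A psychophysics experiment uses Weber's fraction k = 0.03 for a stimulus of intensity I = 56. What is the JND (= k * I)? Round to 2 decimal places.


JND = k * I
JND = 0.03 * 56
= 1.68


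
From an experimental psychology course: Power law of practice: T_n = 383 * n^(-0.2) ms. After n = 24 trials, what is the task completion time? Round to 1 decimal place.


T_n = 383 * 24^(-0.2)
24^(-0.2) = 0.529612
T_n = 383 * 0.529612
= 202.8 ms


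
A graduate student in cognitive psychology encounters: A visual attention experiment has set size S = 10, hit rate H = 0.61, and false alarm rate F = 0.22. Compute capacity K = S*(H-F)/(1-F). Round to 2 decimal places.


K = S * (H - F) / (1 - F)
H - F = 0.39
1 - F = 0.78
K = 10 * 0.39 / 0.78
= 5.00


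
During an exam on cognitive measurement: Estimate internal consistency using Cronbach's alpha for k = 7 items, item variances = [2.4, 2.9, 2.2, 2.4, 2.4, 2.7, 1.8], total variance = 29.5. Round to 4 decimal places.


alpha = (k/(k-1)) * (1 - sum(s_i^2)/s_total^2)
sum(item variances) = 16.8
k/(k-1) = 7/6 = 1.166667
1 - 16.8/29.5 = 1 - 0.569492 = 0.430508
alpha = 1.166667 * 0.430508
= 0.5023


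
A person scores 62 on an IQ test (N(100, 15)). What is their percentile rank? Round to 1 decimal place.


z = (IQ - mean) / SD
z = (62 - 100) / 15 = -2.5333
Percentile = Phi(-2.5333) * 100
Phi(-2.5333) = 0.00565
= 0.6


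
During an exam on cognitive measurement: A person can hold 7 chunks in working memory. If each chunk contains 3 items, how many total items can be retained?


Total items = chunks * items_per_chunk
= 7 * 3
= 21


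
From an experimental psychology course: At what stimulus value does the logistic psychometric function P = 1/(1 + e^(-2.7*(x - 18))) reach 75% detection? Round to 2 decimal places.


At P = 0.75: 0.75 = 1/(1 + e^(-k*(x-x0)))
Solving: e^(-k*(x-x0)) = 1/3
x = x0 + ln(3)/k
ln(3) = 1.0986
x = 18 + 1.0986/2.7
= 18 + 0.4069
= 18.41


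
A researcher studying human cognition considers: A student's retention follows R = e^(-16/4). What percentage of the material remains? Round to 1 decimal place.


R = e^(-t/S)
-t/S = -16/4 = -4.0
R = e^(-4.0) = 0.018316
Percentage = 0.018316 * 100
= 1.8


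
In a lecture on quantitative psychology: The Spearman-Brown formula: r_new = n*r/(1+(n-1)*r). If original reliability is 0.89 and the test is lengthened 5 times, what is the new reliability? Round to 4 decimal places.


r_new = n*r / (1 + (n-1)*r)
Numerator = 5 * 0.89 = 4.45
Denominator = 1 + 4 * 0.89 = 4.56
r_new = 4.45 / 4.56
= 0.9759


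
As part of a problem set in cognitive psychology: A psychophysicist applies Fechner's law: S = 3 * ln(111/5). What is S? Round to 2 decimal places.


S = 3 * ln(111/5)
I/I0 = 22.2
ln(22.2) = 3.1001
S = 3 * 3.1001
= 9.30


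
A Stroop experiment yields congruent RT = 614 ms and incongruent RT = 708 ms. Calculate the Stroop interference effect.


Stroop effect = RT(incongruent) - RT(congruent)
= 708 - 614
= 94 ms


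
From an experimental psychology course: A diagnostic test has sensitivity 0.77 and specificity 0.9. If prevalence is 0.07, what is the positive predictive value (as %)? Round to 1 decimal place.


PPV = (sens * prev) / (sens * prev + (1-spec) * (1-prev))
Numerator = 0.77 * 0.07 = 0.0539
P(positive and no disease) = (1 - spec) * (1 - prev) = (1 - 0.9) * (1 - 0.07) = 0.093
Denominator = 0.0539 + 0.093 = 0.1469
PPV = 0.0539 / 0.1469 = 0.366916
As percentage = 36.7


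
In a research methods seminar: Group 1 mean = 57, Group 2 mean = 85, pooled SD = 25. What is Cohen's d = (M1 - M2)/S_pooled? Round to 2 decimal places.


Cohen's d = (M1 - M2) / S_pooled
= (57 - 85) / 25
= -28 / 25
= -1.12


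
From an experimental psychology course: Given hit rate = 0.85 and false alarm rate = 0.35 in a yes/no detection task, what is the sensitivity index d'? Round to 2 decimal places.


d' = z(HR) - z(FAR)
z(0.85) = 1.0364
z(0.35) = -0.3853
d' = 1.0364 - -0.3853
= 1.42


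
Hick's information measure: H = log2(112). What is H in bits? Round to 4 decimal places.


H = log2(n)
H = log2(112)
= 6.8074


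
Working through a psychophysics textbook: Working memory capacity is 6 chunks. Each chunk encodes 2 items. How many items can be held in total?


Total items = chunks * items_per_chunk
= 6 * 2
= 12


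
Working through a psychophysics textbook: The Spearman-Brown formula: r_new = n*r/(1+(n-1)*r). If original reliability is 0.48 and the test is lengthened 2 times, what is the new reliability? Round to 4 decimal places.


r_new = n*r / (1 + (n-1)*r)
Numerator = 2 * 0.48 = 0.96
Denominator = 1 + 1 * 0.48 = 1.48
r_new = 0.96 / 1.48
= 0.6486


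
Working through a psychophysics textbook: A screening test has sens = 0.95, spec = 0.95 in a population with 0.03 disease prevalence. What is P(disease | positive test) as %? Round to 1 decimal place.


PPV = (sens * prev) / (sens * prev + (1-spec) * (1-prev))
Numerator = 0.95 * 0.03 = 0.0285
P(positive and no disease) = (1 - spec) * (1 - prev) = (1 - 0.95) * (1 - 0.03) = 0.0485
Denominator = 0.0285 + 0.0485 = 0.077
PPV = 0.0285 / 0.077 = 0.37013
As percentage = 37.0


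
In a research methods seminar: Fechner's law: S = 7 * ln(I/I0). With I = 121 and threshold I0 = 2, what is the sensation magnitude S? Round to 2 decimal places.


S = 7 * ln(121/2)
I/I0 = 60.5
ln(60.5) = 4.1026
S = 7 * 4.1026
= 28.72


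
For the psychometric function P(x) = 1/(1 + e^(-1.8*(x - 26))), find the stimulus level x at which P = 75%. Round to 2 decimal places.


At P = 0.75: 0.75 = 1/(1 + e^(-k*(x-x0)))
Solving: e^(-k*(x-x0)) = 1/3
x = x0 + ln(3)/k
ln(3) = 1.0986
x = 26 + 1.0986/1.8
= 26 + 0.6103
= 26.61


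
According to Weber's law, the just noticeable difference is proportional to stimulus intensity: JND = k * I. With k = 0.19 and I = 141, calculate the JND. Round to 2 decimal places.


JND = k * I
JND = 0.19 * 141
= 26.79


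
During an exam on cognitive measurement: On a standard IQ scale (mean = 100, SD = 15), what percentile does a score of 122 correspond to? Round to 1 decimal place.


z = (IQ - mean) / SD
z = (122 - 100) / 15 = 1.4667
Percentile = Phi(1.4667) * 100
Phi(1.4667) = 0.928771
= 92.9


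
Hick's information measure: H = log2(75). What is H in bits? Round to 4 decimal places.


H = log2(n)
H = log2(75)
= 6.2288


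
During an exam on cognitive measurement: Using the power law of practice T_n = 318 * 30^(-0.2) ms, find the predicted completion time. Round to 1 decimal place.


T_n = 318 * 30^(-0.2)
30^(-0.2) = 0.506496
T_n = 318 * 0.506496
= 161.1 ms


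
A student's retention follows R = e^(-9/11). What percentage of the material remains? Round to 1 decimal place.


R = e^(-t/S)
-t/S = -9/11 = -0.818182
R = e^(-0.818182) = 0.441233
Percentage = 0.441233 * 100
= 44.1


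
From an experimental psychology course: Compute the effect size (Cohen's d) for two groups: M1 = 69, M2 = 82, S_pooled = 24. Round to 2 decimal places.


Cohen's d = (M1 - M2) / S_pooled
= (69 - 82) / 24
= -13 / 24
= -0.54


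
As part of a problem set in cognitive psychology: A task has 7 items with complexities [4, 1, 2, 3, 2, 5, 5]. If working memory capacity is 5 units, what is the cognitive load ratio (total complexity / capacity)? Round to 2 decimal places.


Total complexity = 4 + 1 + 2 + 3 + 2 + 5 + 5 = 22
Load = total / capacity = 22 / 5
= 4.40


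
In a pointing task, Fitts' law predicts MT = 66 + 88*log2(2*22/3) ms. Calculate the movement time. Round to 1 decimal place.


MT = 66 + 88 * log2(2*22/3)
2D/W = 14.666667
log2(14.666667) = 3.8745
MT = 66 + 88 * 3.8745
= 407.0 ms


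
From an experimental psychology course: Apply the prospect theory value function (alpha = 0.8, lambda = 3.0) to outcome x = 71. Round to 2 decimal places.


Since x = 71 >= 0, use v(x) = x^0.8
71^0.8 = 30.2696
v(71) = 30.27


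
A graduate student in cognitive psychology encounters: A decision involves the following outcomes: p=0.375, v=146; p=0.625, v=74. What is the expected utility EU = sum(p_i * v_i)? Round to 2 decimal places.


EU = sum(p_i * v_i)
0.375 * 146 = 54.75
0.625 * 74 = 46.25
EU = 54.75 + 46.25
= 101.00


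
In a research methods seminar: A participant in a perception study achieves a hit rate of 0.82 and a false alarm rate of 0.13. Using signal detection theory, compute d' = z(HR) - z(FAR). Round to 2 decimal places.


d' = z(HR) - z(FAR)
z(0.82) = 0.9154
z(0.13) = -1.1264
d' = 0.9154 - -1.1264
= 2.04


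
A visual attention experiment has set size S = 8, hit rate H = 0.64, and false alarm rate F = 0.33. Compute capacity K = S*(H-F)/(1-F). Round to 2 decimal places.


K = S * (H - F) / (1 - F)
H - F = 0.31
1 - F = 0.67
K = 8 * 0.31 / 0.67
= 3.70


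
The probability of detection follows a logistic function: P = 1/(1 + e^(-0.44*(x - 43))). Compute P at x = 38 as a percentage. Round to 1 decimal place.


P(x) = 1/(1 + e^(-0.44*(38 - 43)))
Exponent = -0.44 * -5 = 2.2
e^(2.2) = 9.025013
P = 1/(1 + 9.025013) = 0.09975
Percentage = 10.0


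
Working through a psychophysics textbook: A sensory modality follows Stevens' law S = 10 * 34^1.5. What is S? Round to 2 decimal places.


S = 10 * 34^1.5
34^1.5 = 198.2524
S = 10 * 198.2524
= 1982.52


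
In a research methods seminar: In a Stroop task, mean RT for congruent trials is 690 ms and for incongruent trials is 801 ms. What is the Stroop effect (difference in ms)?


Stroop effect = RT(incongruent) - RT(congruent)
= 801 - 690
= 111 ms


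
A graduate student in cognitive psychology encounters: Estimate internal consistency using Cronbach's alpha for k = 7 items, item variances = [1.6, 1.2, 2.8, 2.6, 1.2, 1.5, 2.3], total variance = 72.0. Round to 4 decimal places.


alpha = (k/(k-1)) * (1 - sum(s_i^2)/s_total^2)
sum(item variances) = 13.2
k/(k-1) = 7/6 = 1.166667
1 - 13.2/72.0 = 1 - 0.183333 = 0.816667
alpha = 1.166667 * 0.816667
= 0.9528


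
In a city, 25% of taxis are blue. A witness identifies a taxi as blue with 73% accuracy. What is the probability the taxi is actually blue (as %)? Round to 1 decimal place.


P(blue | says blue) = P(says blue | blue)*P(blue) / [P(says blue | blue)*P(blue) + P(says blue | not blue)*P(not blue)]
Numerator = 0.73 * 0.25 = 0.1825
False identification = 0.27 * 0.75 = 0.2025
P = 0.1825 / (0.1825 + 0.2025)
= 0.1825 / 0.385
As percentage = 47.4


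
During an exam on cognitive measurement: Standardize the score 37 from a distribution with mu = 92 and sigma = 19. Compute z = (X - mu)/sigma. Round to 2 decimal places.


z = (X - mu) / sigma
= (37 - 92) / 19
= -55 / 19
= -2.89


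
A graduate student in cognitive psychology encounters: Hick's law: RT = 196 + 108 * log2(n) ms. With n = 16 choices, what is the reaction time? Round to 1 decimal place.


RT = 196 + 108 * log2(16)
log2(16) = 4.0
RT = 196 + 108 * 4.0
= 196 + 432.0
= 628.0 ms


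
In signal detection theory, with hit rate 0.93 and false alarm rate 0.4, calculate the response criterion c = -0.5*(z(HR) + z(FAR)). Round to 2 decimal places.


c = -0.5 * (z(HR) + z(FAR))
z(0.93) = 1.4758
z(0.4) = -0.2533
c = -0.5 * (1.4758 + -0.2533)
= -0.5 * 1.2225
= -0.61


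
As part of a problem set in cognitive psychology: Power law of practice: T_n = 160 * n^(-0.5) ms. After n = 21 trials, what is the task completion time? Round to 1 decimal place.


T_n = 160 * 21^(-0.5)
21^(-0.5) = 0.218218
T_n = 160 * 0.218218
= 34.9 ms


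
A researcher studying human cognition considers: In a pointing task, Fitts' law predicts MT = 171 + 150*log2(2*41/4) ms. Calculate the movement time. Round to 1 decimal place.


MT = 171 + 150 * log2(2*41/4)
2D/W = 20.5
log2(20.5) = 4.3576
MT = 171 + 150 * 4.3576
= 824.6 ms


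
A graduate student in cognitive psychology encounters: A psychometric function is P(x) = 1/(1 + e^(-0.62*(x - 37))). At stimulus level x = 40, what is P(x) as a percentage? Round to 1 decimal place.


P(x) = 1/(1 + e^(-0.62*(40 - 37)))
Exponent = -0.62 * 3 = -1.86
e^(-1.86) = 0.155673
P = 1/(1 + 0.155673) = 0.865297
Percentage = 86.5


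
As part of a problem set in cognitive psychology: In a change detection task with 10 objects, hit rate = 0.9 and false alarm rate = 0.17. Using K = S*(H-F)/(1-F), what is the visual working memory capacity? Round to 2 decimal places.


K = S * (H - F) / (1 - F)
H - F = 0.73
1 - F = 0.83
K = 10 * 0.73 / 0.83
= 8.80


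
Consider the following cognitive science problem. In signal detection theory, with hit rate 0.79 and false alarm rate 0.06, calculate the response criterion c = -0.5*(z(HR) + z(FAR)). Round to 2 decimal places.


c = -0.5 * (z(HR) + z(FAR))
z(0.79) = 0.8064
z(0.06) = -1.5548
c = -0.5 * (0.8064 + -1.5548)
= -0.5 * -0.7484
= 0.37


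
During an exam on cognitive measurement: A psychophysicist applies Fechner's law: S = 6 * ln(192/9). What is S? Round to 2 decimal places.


S = 6 * ln(192/9)
I/I0 = 21.333333
ln(21.333333) = 3.0603
S = 6 * 3.0603
= 18.36


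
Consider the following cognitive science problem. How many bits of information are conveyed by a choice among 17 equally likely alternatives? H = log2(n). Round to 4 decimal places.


H = log2(n)
H = log2(17)
= 4.0875


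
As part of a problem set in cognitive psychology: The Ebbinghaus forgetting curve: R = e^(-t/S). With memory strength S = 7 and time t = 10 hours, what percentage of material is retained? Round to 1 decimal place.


R = e^(-t/S)
-t/S = -10/7 = -1.428571
R = e^(-1.428571) = 0.239651
Percentage = 0.239651 * 100
= 24.0


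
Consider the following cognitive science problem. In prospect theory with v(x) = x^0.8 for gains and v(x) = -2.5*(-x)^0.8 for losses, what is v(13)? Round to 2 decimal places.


Since x = 13 >= 0, use v(x) = x^0.8
13^0.8 = 7.7831
v(13) = 7.78


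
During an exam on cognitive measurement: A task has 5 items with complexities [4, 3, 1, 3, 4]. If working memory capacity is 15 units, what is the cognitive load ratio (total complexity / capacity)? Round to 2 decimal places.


Total complexity = 4 + 3 + 1 + 3 + 4 = 15
Load = total / capacity = 15 / 15
= 1.00


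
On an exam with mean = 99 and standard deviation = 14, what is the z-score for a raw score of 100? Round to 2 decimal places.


z = (X - mu) / sigma
= (100 - 99) / 14
= 1 / 14
= 0.07


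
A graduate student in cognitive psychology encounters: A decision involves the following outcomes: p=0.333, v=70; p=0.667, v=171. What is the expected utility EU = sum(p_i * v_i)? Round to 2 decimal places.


EU = sum(p_i * v_i)
0.333 * 70 = 23.31
0.667 * 171 = 114.057
EU = 23.31 + 114.057
= 137.37


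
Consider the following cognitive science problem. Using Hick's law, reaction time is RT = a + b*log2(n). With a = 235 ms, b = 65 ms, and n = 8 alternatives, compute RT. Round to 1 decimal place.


RT = 235 + 65 * log2(8)
log2(8) = 3.0
RT = 235 + 65 * 3.0
= 235 + 195.0
= 430.0 ms


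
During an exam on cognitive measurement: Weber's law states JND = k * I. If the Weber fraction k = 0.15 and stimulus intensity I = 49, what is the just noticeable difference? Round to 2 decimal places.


JND = k * I
JND = 0.15 * 49
= 7.35


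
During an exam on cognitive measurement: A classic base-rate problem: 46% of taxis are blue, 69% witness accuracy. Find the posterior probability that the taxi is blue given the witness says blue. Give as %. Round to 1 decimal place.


P(blue | says blue) = P(says blue | blue)*P(blue) / [P(says blue | blue)*P(blue) + P(says blue | not blue)*P(not blue)]
Numerator = 0.69 * 0.46 = 0.3174
False identification = 0.31 * 0.54 = 0.1674
P = 0.3174 / (0.3174 + 0.1674)
= 0.3174 / 0.4848
As percentage = 65.5


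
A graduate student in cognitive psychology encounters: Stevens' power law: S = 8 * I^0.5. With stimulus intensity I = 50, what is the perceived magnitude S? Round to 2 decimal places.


S = 8 * 50^0.5
50^0.5 = 7.0711
S = 8 * 7.0711
= 56.57


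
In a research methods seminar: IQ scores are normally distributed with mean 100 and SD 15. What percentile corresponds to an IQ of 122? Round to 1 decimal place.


z = (IQ - mean) / SD
z = (122 - 100) / 15 = 1.4667
Percentile = Phi(1.4667) * 100
Phi(1.4667) = 0.928771
= 92.9


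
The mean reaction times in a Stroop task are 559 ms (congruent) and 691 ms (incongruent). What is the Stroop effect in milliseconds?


Stroop effect = RT(incongruent) - RT(congruent)
= 691 - 559
= 132 ms


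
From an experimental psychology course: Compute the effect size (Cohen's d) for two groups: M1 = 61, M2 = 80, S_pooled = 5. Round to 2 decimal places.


Cohen's d = (M1 - M2) / S_pooled
= (61 - 80) / 5
= -19 / 5
= -3.80


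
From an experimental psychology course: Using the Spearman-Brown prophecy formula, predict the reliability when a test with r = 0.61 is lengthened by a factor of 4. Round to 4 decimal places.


r_new = n*r / (1 + (n-1)*r)
Numerator = 4 * 0.61 = 2.44
Denominator = 1 + 3 * 0.61 = 2.83
r_new = 2.44 / 2.83
= 0.8622


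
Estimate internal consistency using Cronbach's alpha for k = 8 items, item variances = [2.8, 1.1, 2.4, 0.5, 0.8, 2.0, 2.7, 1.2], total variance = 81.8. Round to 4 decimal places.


alpha = (k/(k-1)) * (1 - sum(s_i^2)/s_total^2)
sum(item variances) = 13.5
k/(k-1) = 8/7 = 1.142857
1 - 13.5/81.8 = 1 - 0.165037 = 0.834963
alpha = 1.142857 * 0.834963
= 0.9542


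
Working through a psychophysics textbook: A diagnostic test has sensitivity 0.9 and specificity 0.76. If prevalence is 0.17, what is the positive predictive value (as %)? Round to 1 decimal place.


PPV = (sens * prev) / (sens * prev + (1-spec) * (1-prev))
Numerator = 0.9 * 0.17 = 0.153
P(positive and no disease) = (1 - spec) * (1 - prev) = (1 - 0.76) * (1 - 0.17) = 0.1992
Denominator = 0.153 + 0.1992 = 0.3522
PPV = 0.153 / 0.3522 = 0.434412
As percentage = 43.4


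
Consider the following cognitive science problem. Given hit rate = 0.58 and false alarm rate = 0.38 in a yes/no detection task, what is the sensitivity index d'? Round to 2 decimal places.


d' = z(HR) - z(FAR)
z(0.58) = 0.2019
z(0.38) = -0.3055
d' = 0.2019 - -0.3055
= 0.51


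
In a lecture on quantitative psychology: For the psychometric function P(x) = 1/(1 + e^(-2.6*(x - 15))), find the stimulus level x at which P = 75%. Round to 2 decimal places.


At P = 0.75: 0.75 = 1/(1 + e^(-k*(x-x0)))
Solving: e^(-k*(x-x0)) = 1/3
x = x0 + ln(3)/k
ln(3) = 1.0986
x = 15 + 1.0986/2.6
= 15 + 0.4225
= 15.42


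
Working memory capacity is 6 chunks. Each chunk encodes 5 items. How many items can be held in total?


Total items = chunks * items_per_chunk
= 6 * 5
= 30


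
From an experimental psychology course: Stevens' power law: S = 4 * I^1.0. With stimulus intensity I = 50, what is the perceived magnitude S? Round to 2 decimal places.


S = 4 * 50^1.0
50^1.0 = 50.0
S = 4 * 50.0
= 200.00


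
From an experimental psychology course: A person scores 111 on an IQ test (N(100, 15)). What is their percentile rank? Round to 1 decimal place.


z = (IQ - mean) / SD
z = (111 - 100) / 15 = 0.7333
Percentile = Phi(0.7333) * 100
Phi(0.7333) = 0.768312
= 76.8


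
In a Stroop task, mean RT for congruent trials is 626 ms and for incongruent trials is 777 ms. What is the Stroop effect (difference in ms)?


Stroop effect = RT(incongruent) - RT(congruent)
= 777 - 626
= 151 ms


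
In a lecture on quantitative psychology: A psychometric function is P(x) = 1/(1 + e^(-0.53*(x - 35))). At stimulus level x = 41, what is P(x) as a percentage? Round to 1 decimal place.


P(x) = 1/(1 + e^(-0.53*(41 - 35)))
Exponent = -0.53 * 6 = -3.18
e^(-3.18) = 0.041586
P = 1/(1 + 0.041586) = 0.960074
Percentage = 96.0


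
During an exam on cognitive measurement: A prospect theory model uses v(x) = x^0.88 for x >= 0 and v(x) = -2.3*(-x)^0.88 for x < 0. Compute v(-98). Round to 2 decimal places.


Since x = -98 < 0, use v(x) = -lambda*(-x)^alpha
(-x) = 98
98^0.88 = 56.53
v(-98) = -2.3 * 56.53
= -130.02


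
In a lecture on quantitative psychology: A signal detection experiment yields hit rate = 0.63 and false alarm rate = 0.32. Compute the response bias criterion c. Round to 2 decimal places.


c = -0.5 * (z(HR) + z(FAR))
z(0.63) = 0.3319
z(0.32) = -0.4677
c = -0.5 * (0.3319 + -0.4677)
= -0.5 * -0.1358
= 0.07


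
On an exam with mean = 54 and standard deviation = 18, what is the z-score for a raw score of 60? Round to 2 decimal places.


z = (X - mu) / sigma
= (60 - 54) / 18
= 6 / 18
= 0.33


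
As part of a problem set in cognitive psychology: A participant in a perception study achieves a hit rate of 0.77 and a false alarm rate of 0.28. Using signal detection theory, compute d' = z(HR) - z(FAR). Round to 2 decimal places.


d' = z(HR) - z(FAR)
z(0.77) = 0.7388
z(0.28) = -0.5828
d' = 0.7388 - -0.5828
= 1.32


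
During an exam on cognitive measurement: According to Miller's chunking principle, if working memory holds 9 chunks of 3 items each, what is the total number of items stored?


Total items = chunks * items_per_chunk
= 9 * 3
= 27


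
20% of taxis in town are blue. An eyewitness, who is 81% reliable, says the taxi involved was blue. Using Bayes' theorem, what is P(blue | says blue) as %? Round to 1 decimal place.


P(blue | says blue) = P(says blue | blue)*P(blue) / [P(says blue | blue)*P(blue) + P(says blue | not blue)*P(not blue)]
Numerator = 0.81 * 0.2 = 0.162
False identification = 0.19 * 0.8 = 0.152
P = 0.162 / (0.162 + 0.152)
= 0.162 / 0.314
As percentage = 51.6


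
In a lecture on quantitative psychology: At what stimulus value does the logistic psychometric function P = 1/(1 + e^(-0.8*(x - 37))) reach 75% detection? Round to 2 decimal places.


At P = 0.75: 0.75 = 1/(1 + e^(-k*(x-x0)))
Solving: e^(-k*(x-x0)) = 1/3
x = x0 + ln(3)/k
ln(3) = 1.0986
x = 37 + 1.0986/0.8
= 37 + 1.3732
= 38.37


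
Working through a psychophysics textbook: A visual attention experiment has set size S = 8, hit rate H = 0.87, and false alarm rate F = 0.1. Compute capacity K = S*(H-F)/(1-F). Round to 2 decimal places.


K = S * (H - F) / (1 - F)
H - F = 0.77
1 - F = 0.9
K = 8 * 0.77 / 0.9
= 6.84


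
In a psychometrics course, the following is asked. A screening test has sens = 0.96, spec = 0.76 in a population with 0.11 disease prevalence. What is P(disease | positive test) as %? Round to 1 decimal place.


PPV = (sens * prev) / (sens * prev + (1-spec) * (1-prev))
Numerator = 0.96 * 0.11 = 0.1056
P(positive and no disease) = (1 - spec) * (1 - prev) = (1 - 0.76) * (1 - 0.11) = 0.2136
Denominator = 0.1056 + 0.2136 = 0.3192
PPV = 0.1056 / 0.3192 = 0.330827
As percentage = 33.1


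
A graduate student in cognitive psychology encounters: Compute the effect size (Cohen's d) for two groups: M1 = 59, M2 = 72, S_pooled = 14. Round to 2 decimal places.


Cohen's d = (M1 - M2) / S_pooled
= (59 - 72) / 14
= -13 / 14
= -0.93


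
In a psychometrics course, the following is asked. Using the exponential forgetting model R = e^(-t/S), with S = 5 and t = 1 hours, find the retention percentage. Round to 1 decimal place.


R = e^(-t/S)
-t/S = -1/5 = -0.2
R = e^(-0.2) = 0.818731
Percentage = 0.818731 * 100
= 81.9


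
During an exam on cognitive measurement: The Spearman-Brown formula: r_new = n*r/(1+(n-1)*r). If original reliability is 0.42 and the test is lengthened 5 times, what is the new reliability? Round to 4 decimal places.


r_new = n*r / (1 + (n-1)*r)
Numerator = 5 * 0.42 = 2.1
Denominator = 1 + 4 * 0.42 = 2.68
r_new = 2.1 / 2.68
= 0.7836


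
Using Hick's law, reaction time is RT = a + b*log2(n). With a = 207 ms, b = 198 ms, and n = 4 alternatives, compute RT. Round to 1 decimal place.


RT = 207 + 198 * log2(4)
log2(4) = 2.0
RT = 207 + 198 * 2.0
= 207 + 396.0
= 603.0 ms


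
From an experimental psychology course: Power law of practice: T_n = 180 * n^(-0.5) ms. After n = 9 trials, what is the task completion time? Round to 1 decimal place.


T_n = 180 * 9^(-0.5)
9^(-0.5) = 0.333333
T_n = 180 * 0.333333
= 60.0 ms


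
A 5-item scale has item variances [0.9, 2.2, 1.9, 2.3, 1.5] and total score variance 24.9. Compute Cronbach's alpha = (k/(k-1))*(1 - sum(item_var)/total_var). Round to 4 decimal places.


alpha = (k/(k-1)) * (1 - sum(s_i^2)/s_total^2)
sum(item variances) = 8.8
k/(k-1) = 5/4 = 1.25
1 - 8.8/24.9 = 1 - 0.353414 = 0.646586
alpha = 1.25 * 0.646586
= 0.8082


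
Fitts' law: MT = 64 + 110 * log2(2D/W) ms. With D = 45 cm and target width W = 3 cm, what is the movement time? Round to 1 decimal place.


MT = 64 + 110 * log2(2*45/3)
2D/W = 30.0
log2(30.0) = 4.9069
MT = 64 + 110 * 4.9069
= 603.8 ms


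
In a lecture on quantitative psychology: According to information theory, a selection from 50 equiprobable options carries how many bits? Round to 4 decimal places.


H = log2(n)
H = log2(50)
= 5.6439


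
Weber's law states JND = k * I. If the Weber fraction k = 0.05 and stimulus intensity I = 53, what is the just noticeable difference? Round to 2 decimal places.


JND = k * I
JND = 0.05 * 53
= 2.65


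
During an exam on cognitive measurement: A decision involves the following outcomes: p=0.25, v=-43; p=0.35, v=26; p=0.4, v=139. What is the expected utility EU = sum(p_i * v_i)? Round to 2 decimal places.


EU = sum(p_i * v_i)
0.25 * -43 = -10.75
0.35 * 26 = 9.1
0.4 * 139 = 55.6
EU = -10.75 + 9.1 + 55.6
= 53.95


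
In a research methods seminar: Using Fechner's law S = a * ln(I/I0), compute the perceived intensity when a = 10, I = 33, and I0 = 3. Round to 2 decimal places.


S = 10 * ln(33/3)
I/I0 = 11.0
ln(11.0) = 2.3979
S = 10 * 2.3979
= 23.98


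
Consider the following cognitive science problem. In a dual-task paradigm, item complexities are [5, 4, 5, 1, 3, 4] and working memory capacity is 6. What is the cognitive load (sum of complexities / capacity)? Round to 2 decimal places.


Total complexity = 5 + 4 + 5 + 1 + 3 + 4 = 22
Load = total / capacity = 22 / 6
= 3.67
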